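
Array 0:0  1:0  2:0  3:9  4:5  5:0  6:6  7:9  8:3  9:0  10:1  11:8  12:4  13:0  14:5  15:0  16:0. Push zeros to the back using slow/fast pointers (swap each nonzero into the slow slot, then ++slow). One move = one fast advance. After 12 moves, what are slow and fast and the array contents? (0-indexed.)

slow=7, fast=12, a=[9, 5, 6, 9, 3, 1, 8, 0, 0, 0, 0, 0, 4, 0, 5, 0, 0]

slow=0 fast=0: a[fast]=0, fast++
slow=0 fast=1: a[fast]=0, fast++
slow=0 fast=2: a[fast]=0, fast++
slow=0 fast=3: a[fast]=9≠0 swap→a[0]=9, slow++,fast++
slow=1 fast=4: a[fast]=5≠0 swap→a[1]=5, slow++,fast++
slow=2 fast=5: a[fast]=0, fast++
slow=2 fast=6: a[fast]=6≠0 swap→a[2]=6, slow++,fast++
slow=3 fast=7: a[fast]=9≠0 swap→a[3]=9, slow++,fast++
slow=4 fast=8: a[fast]=3≠0 swap→a[4]=3, slow++,fast++
slow=5 fast=9: a[fast]=0, fast++
slow=5 fast=10: a[fast]=1≠0 swap→a[5]=1, slow++,fast++
slow=6 fast=11: a[fast]=8≠0 swap→a[6]=8, slow++,fast++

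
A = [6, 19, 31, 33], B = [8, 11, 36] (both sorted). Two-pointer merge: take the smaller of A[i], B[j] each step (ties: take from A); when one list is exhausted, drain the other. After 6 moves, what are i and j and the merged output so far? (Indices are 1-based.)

i=5, j=3, merged so far=[6, 8, 11, 19, 31, 33]

i=1 j=1: A[i]=6<=B[j]=8 take 6, i++
i=2 j=1: A[i]=19>B[j]=8 take 8, j++
i=2 j=2: A[i]=19>B[j]=11 take 11, j++
i=2 j=3: A[i]=19<=B[j]=36 take 19, i++
i=3 j=3: A[i]=31<=B[j]=36 take 31, i++
i=4 j=3: A[i]=33<=B[j]=36 take 33, i++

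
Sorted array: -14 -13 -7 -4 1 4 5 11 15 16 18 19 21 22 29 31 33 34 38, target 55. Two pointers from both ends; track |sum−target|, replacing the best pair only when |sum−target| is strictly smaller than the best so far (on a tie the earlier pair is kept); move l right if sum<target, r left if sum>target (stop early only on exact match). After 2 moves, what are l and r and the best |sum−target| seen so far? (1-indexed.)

l=3, r=19, best |Δ|=30

[1,19] -14+38=24 d=31 * → l++
[2,19] -13+38=25 d=30 * → l++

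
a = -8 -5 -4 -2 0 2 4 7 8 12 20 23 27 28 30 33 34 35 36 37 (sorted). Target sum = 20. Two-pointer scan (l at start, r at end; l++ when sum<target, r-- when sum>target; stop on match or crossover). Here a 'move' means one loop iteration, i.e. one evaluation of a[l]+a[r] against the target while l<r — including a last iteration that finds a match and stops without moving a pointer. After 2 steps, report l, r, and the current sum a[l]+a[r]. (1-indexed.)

l=1 r=20: -8+37=29 >20, r--
l=1 r=19: -8+36=28 >20, r--

l=1, r=18, sum=27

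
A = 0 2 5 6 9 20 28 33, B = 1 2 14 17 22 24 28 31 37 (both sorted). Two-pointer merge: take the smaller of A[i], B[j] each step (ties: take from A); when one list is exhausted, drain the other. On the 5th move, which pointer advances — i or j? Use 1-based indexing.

i=1 j=1: A[i]=0<=B[j]=1 take 0, i++
i=2 j=1: A[i]=2>B[j]=1 take 1, j++
i=2 j=2: A[i]=2<=B[j]=2 take 2, i++
i=3 j=2: A[i]=5>B[j]=2 take 2, j++
i=3 j=3: A[i]=5<=B[j]=14 take 5, i++

i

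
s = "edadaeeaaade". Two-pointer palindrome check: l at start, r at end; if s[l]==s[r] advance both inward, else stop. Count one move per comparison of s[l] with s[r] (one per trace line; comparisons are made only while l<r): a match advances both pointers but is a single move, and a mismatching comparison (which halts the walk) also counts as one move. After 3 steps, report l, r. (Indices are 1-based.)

l=1 r=12: 'e'=='e', l++,r--
l=2 r=11: 'd'=='d', l++,r--
l=3 r=10: 'a'=='a', l++,r--

l=4, r=9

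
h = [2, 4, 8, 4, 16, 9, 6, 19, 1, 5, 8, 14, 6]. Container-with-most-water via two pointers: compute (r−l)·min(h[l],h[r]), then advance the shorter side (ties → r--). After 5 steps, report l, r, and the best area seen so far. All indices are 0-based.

[0,12] min(2,6)*12=24 best=24 * → l++
[1,12] min(4,6)*11=44 best=44 * → l++
[2,12] min(8,6)*10=60 best=60 * → r--
[2,11] min(8,14)*9=72 best=72 * → l++
[3,11] min(4,14)*8=32 best=72 → l++

l=4, r=11, best area=72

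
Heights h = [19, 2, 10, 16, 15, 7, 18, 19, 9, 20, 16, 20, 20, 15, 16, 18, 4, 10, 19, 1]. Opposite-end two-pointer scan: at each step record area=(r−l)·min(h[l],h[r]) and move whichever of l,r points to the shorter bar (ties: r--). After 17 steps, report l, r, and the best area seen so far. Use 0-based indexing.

[0,19] min(19,1)*19=19 best=19 * → r--
[0,18] min(19,19)*18=342 best=342 * → r--
[0,17] min(19,10)*17=170 best=342 → r--
[0,16] min(19,4)*16=64 best=342 → r--
[0,15] min(19,18)*15=270 best=342 → r--
[0,14] min(19,16)*14=224 best=342 → r--
[0,13] min(19,15)*13=195 best=342 → r--
[0,12] min(19,20)*12=228 best=342 → l++
[1,12] min(2,20)*11=22 best=342 → l++
[2,12] min(10,20)*10=100 best=342 → l++
[3,12] min(16,20)*9=144 best=342 → l++
[4,12] min(15,20)*8=120 best=342 → l++
[5,12] min(7,20)*7=49 best=342 → l++
[6,12] min(18,20)*6=108 best=342 → l++
[7,12] min(19,20)*5=95 best=342 → l++
[8,12] min(9,20)*4=36 best=342 → l++
[9,12] min(20,20)*3=60 best=342 → r--

l=9, r=11, best area=342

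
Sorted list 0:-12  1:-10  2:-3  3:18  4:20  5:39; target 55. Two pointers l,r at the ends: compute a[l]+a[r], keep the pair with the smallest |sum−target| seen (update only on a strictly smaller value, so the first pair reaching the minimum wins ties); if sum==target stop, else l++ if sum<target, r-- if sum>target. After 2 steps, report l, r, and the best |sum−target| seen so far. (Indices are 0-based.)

l=0 r=5: -12+39=27 d=28 *, l++
l=1 r=5: -10+39=29 d=26 *, l++

l=2, r=5, best |Δ|=26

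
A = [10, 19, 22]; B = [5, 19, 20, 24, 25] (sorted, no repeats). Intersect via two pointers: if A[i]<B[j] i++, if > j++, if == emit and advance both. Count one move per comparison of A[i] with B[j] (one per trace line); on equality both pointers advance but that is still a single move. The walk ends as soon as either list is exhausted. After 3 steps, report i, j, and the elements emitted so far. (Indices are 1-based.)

i=3, j=3, emitted=[19]

[i=1,j=1] 10>5 → j++
[i=1,j=2] 10<19 → i++
[i=2,j=2] 19==19 emit → i++,j++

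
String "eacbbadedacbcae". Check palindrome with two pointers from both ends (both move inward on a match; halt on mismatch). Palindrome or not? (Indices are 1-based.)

not a palindrome (mismatch at 5,11)

[1,15] 'e'=='e' → l++,r--
[2,14] 'a'=='a' → l++,r--
[3,13] 'c'=='c' → l++,r--
[4,12] 'b'=='b' → l++,r--
[5,11] 'b'!='c' → stop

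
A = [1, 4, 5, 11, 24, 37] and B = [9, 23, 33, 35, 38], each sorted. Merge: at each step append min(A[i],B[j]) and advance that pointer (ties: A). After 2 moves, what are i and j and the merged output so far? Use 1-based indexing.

i=3, j=1, merged so far=[1, 4]

[i=1,j=1] A[i]=1<=B[j]=9 take 1 → i++
[i=2,j=1] A[i]=4<=B[j]=9 take 4 → i++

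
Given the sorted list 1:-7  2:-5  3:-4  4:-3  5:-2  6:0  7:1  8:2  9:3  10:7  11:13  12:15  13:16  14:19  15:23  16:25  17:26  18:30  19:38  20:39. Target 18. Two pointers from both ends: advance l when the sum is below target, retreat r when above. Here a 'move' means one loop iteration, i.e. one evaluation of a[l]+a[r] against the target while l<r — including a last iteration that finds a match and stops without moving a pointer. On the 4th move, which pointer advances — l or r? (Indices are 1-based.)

r

l=1 r=20: -7+39=32 >18, r--
l=1 r=19: -7+38=31 >18, r--
l=1 r=18: -7+30=23 >18, r--
l=1 r=17: -7+26=19 >18, r--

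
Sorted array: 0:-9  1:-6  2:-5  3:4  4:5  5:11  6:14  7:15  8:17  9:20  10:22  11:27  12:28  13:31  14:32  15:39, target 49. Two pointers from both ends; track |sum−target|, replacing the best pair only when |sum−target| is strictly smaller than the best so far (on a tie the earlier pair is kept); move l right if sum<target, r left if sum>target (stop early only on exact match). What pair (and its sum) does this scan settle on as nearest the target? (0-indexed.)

pair (17, 32) with sum 49 (|Δ|=0)

l=0 r=15: -9+39=30 d=19 *, l++
l=1 r=15: -6+39=33 d=16 *, l++
l=2 r=15: -5+39=34 d=15 *, l++
l=3 r=15: 4+39=43 d=6 *, l++
l=4 r=15: 5+39=44 d=5 *, l++
l=5 r=15: 11+39=50 d=1 *, r--
l=5 r=14: 11+32=43 d=6, l++
l=6 r=14: 14+32=46 d=3, l++
l=7 r=14: 15+32=47 d=2, l++
l=8 r=14: 17+32=49 d=0 *, stop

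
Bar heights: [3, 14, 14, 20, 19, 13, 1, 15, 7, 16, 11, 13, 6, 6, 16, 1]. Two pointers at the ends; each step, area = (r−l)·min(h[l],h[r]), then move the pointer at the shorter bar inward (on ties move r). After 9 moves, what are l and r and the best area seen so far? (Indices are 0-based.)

l=3, r=9, best area=182

[0,15] min(3,1)*15=15 best=15 * → r--
[0,14] min(3,16)*14=42 best=42 * → l++
[1,14] min(14,16)*13=182 best=182 * → l++
[2,14] min(14,16)*12=168 best=182 → l++
[3,14] min(20,16)*11=176 best=182 → r--
[3,13] min(20,6)*10=60 best=182 → r--
[3,12] min(20,6)*9=54 best=182 → r--
[3,11] min(20,13)*8=104 best=182 → r--
[3,10] min(20,11)*7=77 best=182 → r--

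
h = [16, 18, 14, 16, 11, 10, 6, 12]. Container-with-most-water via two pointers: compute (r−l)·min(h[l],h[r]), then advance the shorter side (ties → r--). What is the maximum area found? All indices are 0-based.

max area = 84

[0,7] min(16,12)*7=84 best=84 * → r--
[0,6] min(16,6)*6=36 best=84 → r--
[0,5] min(16,10)*5=50 best=84 → r--
[0,4] min(16,11)*4=44 best=84 → r--
[0,3] min(16,16)*3=48 best=84 → r--
[0,2] min(16,14)*2=28 best=84 → r--
[0,1] min(16,18)*1=16 best=84 → l++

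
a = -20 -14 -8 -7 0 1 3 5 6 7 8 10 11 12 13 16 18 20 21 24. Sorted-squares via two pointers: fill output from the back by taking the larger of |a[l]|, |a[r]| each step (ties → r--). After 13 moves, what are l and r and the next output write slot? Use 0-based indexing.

l=3, r=9, next write slot=6

l=0 r=19: |-20|<=|24| out[19]=576, r--
l=0 r=18: |-20|<=|21| out[18]=441, r--
l=0 r=17: |-20|<=|20| out[17]=400, r--
l=0 r=16: |-20|>|18| out[16]=400, l++
l=1 r=16: |-14|<=|18| out[15]=324, r--
l=1 r=15: |-14|<=|16| out[14]=256, r--
l=1 r=14: |-14|>|13| out[13]=196, l++
l=2 r=14: |-8|<=|13| out[12]=169, r--
l=2 r=13: |-8|<=|12| out[11]=144, r--
l=2 r=12: |-8|<=|11| out[10]=121, r--
l=2 r=11: |-8|<=|10| out[9]=100, r--
l=2 r=10: |-8|<=|8| out[8]=64, r--
l=2 r=9: |-8|>|7| out[7]=64, l++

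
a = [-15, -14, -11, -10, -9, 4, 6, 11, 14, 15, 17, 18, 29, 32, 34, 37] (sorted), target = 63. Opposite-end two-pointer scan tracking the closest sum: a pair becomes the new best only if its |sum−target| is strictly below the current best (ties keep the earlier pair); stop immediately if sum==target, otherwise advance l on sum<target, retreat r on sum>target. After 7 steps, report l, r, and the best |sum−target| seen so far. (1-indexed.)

l=1 r=16: -15+37=22 d=41 *, l++
l=2 r=16: -14+37=23 d=40 *, l++
l=3 r=16: -11+37=26 d=37 *, l++
l=4 r=16: -10+37=27 d=36 *, l++
l=5 r=16: -9+37=28 d=35 *, l++
l=6 r=16: 4+37=41 d=22 *, l++
l=7 r=16: 6+37=43 d=20 *, l++

l=8, r=16, best |Δ|=20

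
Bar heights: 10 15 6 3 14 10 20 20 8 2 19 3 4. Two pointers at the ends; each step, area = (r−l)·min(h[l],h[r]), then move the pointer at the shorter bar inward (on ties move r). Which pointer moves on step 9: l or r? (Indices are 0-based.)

[0,12] min(10,4)*12=48 best=48 * → r--
[0,11] min(10,3)*11=33 best=48 → r--
[0,10] min(10,19)*10=100 best=100 * → l++
[1,10] min(15,19)*9=135 best=135 * → l++
[2,10] min(6,19)*8=48 best=135 → l++
[3,10] min(3,19)*7=21 best=135 → l++
[4,10] min(14,19)*6=84 best=135 → l++
[5,10] min(10,19)*5=50 best=135 → l++
[6,10] min(20,19)*4=76 best=135 → r--

r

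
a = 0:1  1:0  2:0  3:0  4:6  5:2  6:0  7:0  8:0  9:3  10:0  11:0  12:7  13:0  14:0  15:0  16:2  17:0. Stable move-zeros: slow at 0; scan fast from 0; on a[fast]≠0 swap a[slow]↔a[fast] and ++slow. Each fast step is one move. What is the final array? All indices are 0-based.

[1, 6, 2, 3, 7, 2, 0, 0, 0, 0, 0, 0, 0, 0, 0, 0, 0, 0]

slow=0 fast=0: a[fast]=1≠0 swap→a[0]=1, slow++,fast++
slow=1 fast=1: a[fast]=0, fast++
slow=1 fast=2: a[fast]=0, fast++
slow=1 fast=3: a[fast]=0, fast++
slow=1 fast=4: a[fast]=6≠0 swap→a[1]=6, slow++,fast++
slow=2 fast=5: a[fast]=2≠0 swap→a[2]=2, slow++,fast++
slow=3 fast=6: a[fast]=0, fast++
slow=3 fast=7: a[fast]=0, fast++
slow=3 fast=8: a[fast]=0, fast++
slow=3 fast=9: a[fast]=3≠0 swap→a[3]=3, slow++,fast++
slow=4 fast=10: a[fast]=0, fast++
slow=4 fast=11: a[fast]=0, fast++
slow=4 fast=12: a[fast]=7≠0 swap→a[4]=7, slow++,fast++
slow=5 fast=13: a[fast]=0, fast++
slow=5 fast=14: a[fast]=0, fast++
slow=5 fast=15: a[fast]=0, fast++
slow=5 fast=16: a[fast]=2≠0 swap→a[5]=2, slow++,fast++
slow=6 fast=17: a[fast]=0, fast++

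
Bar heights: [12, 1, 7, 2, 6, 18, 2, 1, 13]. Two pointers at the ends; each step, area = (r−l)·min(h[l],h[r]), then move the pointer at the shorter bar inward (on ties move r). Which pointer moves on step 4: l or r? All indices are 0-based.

[0,8] min(12,13)*8=96 best=96 * → l++
[1,8] min(1,13)*7=7 best=96 → l++
[2,8] min(7,13)*6=42 best=96 → l++
[3,8] min(2,13)*5=10 best=96 → l++

l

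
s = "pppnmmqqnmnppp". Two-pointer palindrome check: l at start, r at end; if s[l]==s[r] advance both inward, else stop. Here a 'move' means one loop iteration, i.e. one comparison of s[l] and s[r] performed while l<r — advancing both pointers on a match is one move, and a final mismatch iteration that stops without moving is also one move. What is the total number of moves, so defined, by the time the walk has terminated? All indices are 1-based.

6 moves

[1,14] 'p'=='p' → l++,r--
[2,13] 'p'=='p' → l++,r--
[3,12] 'p'=='p' → l++,r--
[4,11] 'n'=='n' → l++,r--
[5,10] 'm'=='m' → l++,r--
[6,9] 'm'!='n' → stop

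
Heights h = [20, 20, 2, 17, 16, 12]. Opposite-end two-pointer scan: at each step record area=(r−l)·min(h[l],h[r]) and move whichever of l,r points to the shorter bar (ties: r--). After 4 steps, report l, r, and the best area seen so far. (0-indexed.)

[0,5] min(20,12)*5=60 best=60 * → r--
[0,4] min(20,16)*4=64 best=64 * → r--
[0,3] min(20,17)*3=51 best=64 → r--
[0,2] min(20,2)*2=4 best=64 → r--

l=0, r=1, best area=64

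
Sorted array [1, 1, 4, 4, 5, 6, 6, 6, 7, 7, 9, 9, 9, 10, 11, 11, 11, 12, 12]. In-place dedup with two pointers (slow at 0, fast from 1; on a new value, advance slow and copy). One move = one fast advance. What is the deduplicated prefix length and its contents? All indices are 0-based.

(s=0,f=1) a[fast]=1=a[slow] dup → fast++
(s=0,f=2) a[fast]=4≠a[slow]=1 write a[1]=4 → slow++,fast++
(s=1,f=3) a[fast]=4=a[slow] dup → fast++
(s=1,f=4) a[fast]=5≠a[slow]=4 write a[2]=5 → slow++,fast++
(s=2,f=5) a[fast]=6≠a[slow]=5 write a[3]=6 → slow++,fast++
(s=3,f=6) a[fast]=6=a[slow] dup → fast++
(s=3,f=7) a[fast]=6=a[slow] dup → fast++
(s=3,f=8) a[fast]=7≠a[slow]=6 write a[4]=7 → slow++,fast++
(s=4,f=9) a[fast]=7=a[slow] dup → fast++
(s=4,f=10) a[fast]=9≠a[slow]=7 write a[5]=9 → slow++,fast++
(s=5,f=11) a[fast]=9=a[slow] dup → fast++
(s=5,f=12) a[fast]=9=a[slow] dup → fast++
(s=5,f=13) a[fast]=10≠a[slow]=9 write a[6]=10 → slow++,fast++
(s=6,f=14) a[fast]=11≠a[slow]=10 write a[7]=11 → slow++,fast++
(s=7,f=15) a[fast]=11=a[slow] dup → fast++
(s=7,f=16) a[fast]=11=a[slow] dup → fast++
(s=7,f=17) a[fast]=12≠a[slow]=11 write a[8]=12 → slow++,fast++
(s=8,f=18) a[fast]=12=a[slow] dup → fast++

length 9; prefix = [1, 4, 5, 6, 7, 9, 10, 11, 12]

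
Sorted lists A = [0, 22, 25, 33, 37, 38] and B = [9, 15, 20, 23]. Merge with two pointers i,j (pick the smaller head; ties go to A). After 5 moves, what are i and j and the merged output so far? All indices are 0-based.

i=2, j=3, merged so far=[0, 9, 15, 20, 22]

[i=0,j=0] A[i]=0<=B[j]=9 take 0 → i++
[i=1,j=0] A[i]=22>B[j]=9 take 9 → j++
[i=1,j=1] A[i]=22>B[j]=15 take 15 → j++
[i=1,j=2] A[i]=22>B[j]=20 take 20 → j++
[i=1,j=3] A[i]=22<=B[j]=23 take 22 → i++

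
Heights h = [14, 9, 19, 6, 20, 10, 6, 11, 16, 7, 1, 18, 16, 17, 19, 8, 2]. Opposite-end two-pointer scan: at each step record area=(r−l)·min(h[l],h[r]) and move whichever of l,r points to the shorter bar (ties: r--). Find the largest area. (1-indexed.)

max area = 228

[1,17] min(14,2)*16=32 best=32 * → r--
[1,16] min(14,8)*15=120 best=120 * → r--
[1,15] min(14,19)*14=196 best=196 * → l++
[2,15] min(9,19)*13=117 best=196 → l++
[3,15] min(19,19)*12=228 best=228 * → r--
[3,14] min(19,17)*11=187 best=228 → r--
[3,13] min(19,16)*10=160 best=228 → r--
[3,12] min(19,18)*9=162 best=228 → r--
[3,11] min(19,1)*8=8 best=228 → r--
[3,10] min(19,7)*7=49 best=228 → r--
[3,9] min(19,16)*6=96 best=228 → r--
[3,8] min(19,11)*5=55 best=228 → r--
[3,7] min(19,6)*4=24 best=228 → r--
[3,6] min(19,10)*3=30 best=228 → r--
[3,5] min(19,20)*2=38 best=228 → l++
[4,5] min(6,20)*1=6 best=228 → l++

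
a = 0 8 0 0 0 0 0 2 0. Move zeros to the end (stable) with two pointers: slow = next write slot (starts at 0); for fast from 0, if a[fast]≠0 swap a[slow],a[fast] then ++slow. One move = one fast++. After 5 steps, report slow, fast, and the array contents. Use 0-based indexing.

(s=0,f=0) a[fast]=0 → fast++
(s=0,f=1) a[fast]=8≠0 swap→a[0]=8 → slow++,fast++
(s=1,f=2) a[fast]=0 → fast++
(s=1,f=3) a[fast]=0 → fast++
(s=1,f=4) a[fast]=0 → fast++

slow=1, fast=5, a=[8, 0, 0, 0, 0, 0, 0, 2, 0]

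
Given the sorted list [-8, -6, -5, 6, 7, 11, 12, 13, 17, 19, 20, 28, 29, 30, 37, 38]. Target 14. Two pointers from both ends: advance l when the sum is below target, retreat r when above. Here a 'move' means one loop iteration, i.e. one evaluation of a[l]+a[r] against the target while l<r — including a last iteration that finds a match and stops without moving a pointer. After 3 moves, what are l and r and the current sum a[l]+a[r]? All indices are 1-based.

[1,16] -8+38=30 >14 → r--
[1,15] -8+37=29 >14 → r--
[1,14] -8+30=22 >14 → r--

l=1, r=13, sum=21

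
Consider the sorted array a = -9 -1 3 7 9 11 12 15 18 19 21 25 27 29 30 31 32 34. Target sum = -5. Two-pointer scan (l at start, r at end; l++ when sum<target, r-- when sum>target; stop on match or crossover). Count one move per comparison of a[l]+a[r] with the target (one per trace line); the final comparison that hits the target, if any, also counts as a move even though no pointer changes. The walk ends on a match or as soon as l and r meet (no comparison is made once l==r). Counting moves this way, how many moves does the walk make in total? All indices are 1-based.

[1,18] -9+34=25 >-5 → r--
[1,17] -9+32=23 >-5 → r--
[1,16] -9+31=22 >-5 → r--
[1,15] -9+30=21 >-5 → r--
[1,14] -9+29=20 >-5 → r--
[1,13] -9+27=18 >-5 → r--
[1,12] -9+25=16 >-5 → r--
[1,11] -9+21=12 >-5 → r--
[1,10] -9+19=10 >-5 → r--
[1,9] -9+18=9 >-5 → r--
[1,8] -9+15=6 >-5 → r--
[1,7] -9+12=3 >-5 → r--
[1,6] -9+11=2 >-5 → r--
[1,5] -9+9=0 >-5 → r--
[1,4] -9+7=-2 >-5 → r--
[1,3] -9+3=-6 <-5 → l++
[2,3] -1+3=2 >-5 → r--

17 moves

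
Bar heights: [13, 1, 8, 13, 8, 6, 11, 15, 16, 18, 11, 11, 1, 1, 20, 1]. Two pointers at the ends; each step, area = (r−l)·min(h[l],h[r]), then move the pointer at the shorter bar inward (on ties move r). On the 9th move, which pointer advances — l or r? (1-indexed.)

l=1 r=16: min(13,1)*15=15 best=15 *, r--
l=1 r=15: min(13,20)*14=182 best=182 *, l++
l=2 r=15: min(1,20)*13=13 best=182, l++
l=3 r=15: min(8,20)*12=96 best=182, l++
l=4 r=15: min(13,20)*11=143 best=182, l++
l=5 r=15: min(8,20)*10=80 best=182, l++
l=6 r=15: min(6,20)*9=54 best=182, l++
l=7 r=15: min(11,20)*8=88 best=182, l++
l=8 r=15: min(15,20)*7=105 best=182, l++

l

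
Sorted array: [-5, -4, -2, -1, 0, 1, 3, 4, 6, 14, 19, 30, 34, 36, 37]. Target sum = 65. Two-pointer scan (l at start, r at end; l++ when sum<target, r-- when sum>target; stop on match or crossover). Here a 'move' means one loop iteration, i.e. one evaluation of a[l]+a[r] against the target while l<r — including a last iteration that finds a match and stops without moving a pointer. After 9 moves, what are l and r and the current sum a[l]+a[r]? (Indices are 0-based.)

[0,14] -5+37=32 <65 → l++
[1,14] -4+37=33 <65 → l++
[2,14] -2+37=35 <65 → l++
[3,14] -1+37=36 <65 → l++
[4,14] 0+37=37 <65 → l++
[5,14] 1+37=38 <65 → l++
[6,14] 3+37=40 <65 → l++
[7,14] 4+37=41 <65 → l++
[8,14] 6+37=43 <65 → l++

l=9, r=14, sum=51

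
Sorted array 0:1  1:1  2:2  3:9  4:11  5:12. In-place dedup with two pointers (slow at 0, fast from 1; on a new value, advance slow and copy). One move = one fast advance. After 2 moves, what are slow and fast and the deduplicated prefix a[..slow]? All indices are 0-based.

(s=0,f=1) a[fast]=1=a[slow] dup → fast++
(s=0,f=2) a[fast]=2≠a[slow]=1 write a[1]=2 → slow++,fast++

slow=1, fast=3, prefix=[1, 2]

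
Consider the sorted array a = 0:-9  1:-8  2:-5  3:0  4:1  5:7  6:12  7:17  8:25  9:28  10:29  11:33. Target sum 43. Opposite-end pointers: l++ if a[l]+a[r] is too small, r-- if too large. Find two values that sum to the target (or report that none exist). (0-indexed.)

[0,11] -9+33=24 <43 → l++
[1,11] -8+33=25 <43 → l++
[2,11] -5+33=28 <43 → l++
[3,11] 0+33=33 <43 → l++
[4,11] 1+33=34 <43 → l++
[5,11] 7+33=40 <43 → l++
[6,11] 12+33=45 >43 → r--
[6,10] 12+29=41 <43 → l++
[7,10] 17+29=46 >43 → r--
[7,9] 17+28=45 >43 → r--
[7,8] 17+25=42 <43 → l++

no pair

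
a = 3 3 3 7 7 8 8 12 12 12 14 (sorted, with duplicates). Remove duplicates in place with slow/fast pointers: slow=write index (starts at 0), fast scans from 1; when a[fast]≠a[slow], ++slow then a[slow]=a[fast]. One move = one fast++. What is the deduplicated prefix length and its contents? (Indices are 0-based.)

slow=0 fast=1: a[fast]=3=a[slow] dup, fast++
slow=0 fast=2: a[fast]=3=a[slow] dup, fast++
slow=0 fast=3: a[fast]=7≠a[slow]=3 write a[1]=7, slow++,fast++
slow=1 fast=4: a[fast]=7=a[slow] dup, fast++
slow=1 fast=5: a[fast]=8≠a[slow]=7 write a[2]=8, slow++,fast++
slow=2 fast=6: a[fast]=8=a[slow] dup, fast++
slow=2 fast=7: a[fast]=12≠a[slow]=8 write a[3]=12, slow++,fast++
slow=3 fast=8: a[fast]=12=a[slow] dup, fast++
slow=3 fast=9: a[fast]=12=a[slow] dup, fast++
slow=3 fast=10: a[fast]=14≠a[slow]=12 write a[4]=14, slow++,fast++

length 5; prefix = [3, 7, 8, 12, 14]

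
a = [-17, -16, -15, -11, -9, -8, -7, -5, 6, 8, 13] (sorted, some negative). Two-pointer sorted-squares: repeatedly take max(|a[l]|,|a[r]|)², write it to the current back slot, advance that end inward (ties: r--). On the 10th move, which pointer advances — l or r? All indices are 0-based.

r

l=0 r=10: |-17|>|13| out[10]=289, l++
l=1 r=10: |-16|>|13| out[9]=256, l++
l=2 r=10: |-15|>|13| out[8]=225, l++
l=3 r=10: |-11|<=|13| out[7]=169, r--
l=3 r=9: |-11|>|8| out[6]=121, l++
l=4 r=9: |-9|>|8| out[5]=81, l++
l=5 r=9: |-8|<=|8| out[4]=64, r--
l=5 r=8: |-8|>|6| out[3]=64, l++
l=6 r=8: |-7|>|6| out[2]=49, l++
l=7 r=8: |-5|<=|6| out[1]=36, r--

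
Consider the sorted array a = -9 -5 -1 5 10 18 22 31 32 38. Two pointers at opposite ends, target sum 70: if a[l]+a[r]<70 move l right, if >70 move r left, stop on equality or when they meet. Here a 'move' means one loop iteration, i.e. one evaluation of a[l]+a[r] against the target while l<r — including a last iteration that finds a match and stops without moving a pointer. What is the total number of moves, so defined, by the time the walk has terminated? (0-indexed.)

[0,9] -9+38=29 <70 → l++
[1,9] -5+38=33 <70 → l++
[2,9] -1+38=37 <70 → l++
[3,9] 5+38=43 <70 → l++
[4,9] 10+38=48 <70 → l++
[5,9] 18+38=56 <70 → l++
[6,9] 22+38=60 <70 → l++
[7,9] 31+38=69 <70 → l++
[8,9] 32+38=70 → found

9 moves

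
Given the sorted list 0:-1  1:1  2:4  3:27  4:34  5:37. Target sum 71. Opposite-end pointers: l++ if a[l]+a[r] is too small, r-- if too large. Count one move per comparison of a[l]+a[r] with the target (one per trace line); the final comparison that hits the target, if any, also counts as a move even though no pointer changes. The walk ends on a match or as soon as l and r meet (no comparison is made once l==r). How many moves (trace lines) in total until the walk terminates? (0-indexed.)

5 moves

l=0 r=5: -1+37=36 <71, l++
l=1 r=5: 1+37=38 <71, l++
l=2 r=5: 4+37=41 <71, l++
l=3 r=5: 27+37=64 <71, l++
l=4 r=5: 34+37=71, found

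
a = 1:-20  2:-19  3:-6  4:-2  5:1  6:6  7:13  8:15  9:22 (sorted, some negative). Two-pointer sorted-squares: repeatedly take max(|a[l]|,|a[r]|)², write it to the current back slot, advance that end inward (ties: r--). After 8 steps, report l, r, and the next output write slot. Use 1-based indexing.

l=1 r=9: |-20|<=|22| out[9]=484, r--
l=1 r=8: |-20|>|15| out[8]=400, l++
l=2 r=8: |-19|>|15| out[7]=361, l++
l=3 r=8: |-6|<=|15| out[6]=225, r--
l=3 r=7: |-6|<=|13| out[5]=169, r--
l=3 r=6: |-6|<=|6| out[4]=36, r--
l=3 r=5: |-6|>|1| out[3]=36, l++
l=4 r=5: |-2|>|1| out[2]=4, l++

l=5, r=5, next write slot=1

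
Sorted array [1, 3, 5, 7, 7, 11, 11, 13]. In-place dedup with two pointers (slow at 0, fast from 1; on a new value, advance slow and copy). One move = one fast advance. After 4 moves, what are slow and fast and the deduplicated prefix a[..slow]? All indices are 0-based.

(s=0,f=1) a[fast]=3≠a[slow]=1 write a[1]=3 → slow++,fast++
(s=1,f=2) a[fast]=5≠a[slow]=3 write a[2]=5 → slow++,fast++
(s=2,f=3) a[fast]=7≠a[slow]=5 write a[3]=7 → slow++,fast++
(s=3,f=4) a[fast]=7=a[slow] dup → fast++

slow=3, fast=5, prefix=[1, 3, 5, 7]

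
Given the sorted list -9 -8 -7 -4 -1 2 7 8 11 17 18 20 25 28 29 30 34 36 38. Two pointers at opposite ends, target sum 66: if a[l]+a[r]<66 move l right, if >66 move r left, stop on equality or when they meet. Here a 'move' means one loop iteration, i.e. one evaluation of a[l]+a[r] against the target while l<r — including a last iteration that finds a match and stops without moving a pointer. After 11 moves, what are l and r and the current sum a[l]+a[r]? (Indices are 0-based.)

[0,18] -9+38=29 <66 → l++
[1,18] -8+38=30 <66 → l++
[2,18] -7+38=31 <66 → l++
[3,18] -4+38=34 <66 → l++
[4,18] -1+38=37 <66 → l++
[5,18] 2+38=40 <66 → l++
[6,18] 7+38=45 <66 → l++
[7,18] 8+38=46 <66 → l++
[8,18] 11+38=49 <66 → l++
[9,18] 17+38=55 <66 → l++
[10,18] 18+38=56 <66 → l++

l=11, r=18, sum=58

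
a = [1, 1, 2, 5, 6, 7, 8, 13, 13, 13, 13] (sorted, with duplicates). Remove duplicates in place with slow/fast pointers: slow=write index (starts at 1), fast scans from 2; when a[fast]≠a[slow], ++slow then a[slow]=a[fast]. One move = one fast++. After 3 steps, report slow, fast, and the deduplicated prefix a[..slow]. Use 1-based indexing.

slow=3, fast=5, prefix=[1, 2, 5]

(s=1,f=2) a[fast]=1=a[slow] dup → fast++
(s=1,f=3) a[fast]=2≠a[slow]=1 write a[2]=2 → slow++,fast++
(s=2,f=4) a[fast]=5≠a[slow]=2 write a[3]=5 → slow++,fast++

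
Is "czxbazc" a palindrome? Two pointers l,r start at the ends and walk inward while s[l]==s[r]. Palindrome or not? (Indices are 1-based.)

not a palindrome (mismatch at 3,5)

l=1 r=7: 'c'=='c', l++,r--
l=2 r=6: 'z'=='z', l++,r--
l=3 r=5: 'x'!='a', stop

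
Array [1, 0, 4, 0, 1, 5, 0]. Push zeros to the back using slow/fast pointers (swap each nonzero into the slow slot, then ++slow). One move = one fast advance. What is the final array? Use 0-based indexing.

(s=0,f=0) a[fast]=1≠0 swap→a[0]=1 → slow++,fast++
(s=1,f=1) a[fast]=0 → fast++
(s=1,f=2) a[fast]=4≠0 swap→a[1]=4 → slow++,fast++
(s=2,f=3) a[fast]=0 → fast++
(s=2,f=4) a[fast]=1≠0 swap→a[2]=1 → slow++,fast++
(s=3,f=5) a[fast]=5≠0 swap→a[3]=5 → slow++,fast++
(s=4,f=6) a[fast]=0 → fast++

[1, 4, 1, 5, 0, 0, 0]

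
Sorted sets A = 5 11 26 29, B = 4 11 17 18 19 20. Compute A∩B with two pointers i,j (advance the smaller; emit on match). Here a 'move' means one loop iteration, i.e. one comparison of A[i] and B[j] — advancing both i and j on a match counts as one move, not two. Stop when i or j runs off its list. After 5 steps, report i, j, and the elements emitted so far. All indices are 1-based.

i=3, j=5, emitted=[11]

i=1 j=1: 5>4, j++
i=1 j=2: 5<11, i++
i=2 j=2: 11==11 emit, i++,j++
i=3 j=3: 26>17, j++
i=3 j=4: 26>18, j++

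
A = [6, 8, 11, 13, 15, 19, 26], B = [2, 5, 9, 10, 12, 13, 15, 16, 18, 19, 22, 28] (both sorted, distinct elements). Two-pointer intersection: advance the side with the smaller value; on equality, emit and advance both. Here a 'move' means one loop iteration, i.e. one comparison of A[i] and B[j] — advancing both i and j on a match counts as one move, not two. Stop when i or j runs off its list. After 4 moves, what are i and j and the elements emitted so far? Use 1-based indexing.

[i=1,j=1] 6>2 → j++
[i=1,j=2] 6>5 → j++
[i=1,j=3] 6<9 → i++
[i=2,j=3] 8<9 → i++

i=3, j=3, emitted=[]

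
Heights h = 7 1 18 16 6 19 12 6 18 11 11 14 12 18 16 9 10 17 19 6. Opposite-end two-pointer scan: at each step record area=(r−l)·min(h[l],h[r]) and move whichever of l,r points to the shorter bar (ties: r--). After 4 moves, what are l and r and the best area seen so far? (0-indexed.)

l=3, r=18, best area=288

l=0 r=19: min(7,6)*19=114 best=114 *, r--
l=0 r=18: min(7,19)*18=126 best=126 *, l++
l=1 r=18: min(1,19)*17=17 best=126, l++
l=2 r=18: min(18,19)*16=288 best=288 *, l++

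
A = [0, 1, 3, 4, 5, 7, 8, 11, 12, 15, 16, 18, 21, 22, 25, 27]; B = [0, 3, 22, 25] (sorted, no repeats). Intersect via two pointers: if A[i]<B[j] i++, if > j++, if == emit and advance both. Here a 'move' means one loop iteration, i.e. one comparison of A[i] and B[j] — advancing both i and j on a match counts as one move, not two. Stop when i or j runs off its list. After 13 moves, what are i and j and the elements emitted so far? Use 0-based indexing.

i=13, j=2, emitted=[0, 3]

i=0 j=0: 0==0 emit, i++,j++
i=1 j=1: 1<3, i++
i=2 j=1: 3==3 emit, i++,j++
i=3 j=2: 4<22, i++
i=4 j=2: 5<22, i++
i=5 j=2: 7<22, i++
i=6 j=2: 8<22, i++
i=7 j=2: 11<22, i++
i=8 j=2: 12<22, i++
i=9 j=2: 15<22, i++
i=10 j=2: 16<22, i++
i=11 j=2: 18<22, i++
i=12 j=2: 21<22, i++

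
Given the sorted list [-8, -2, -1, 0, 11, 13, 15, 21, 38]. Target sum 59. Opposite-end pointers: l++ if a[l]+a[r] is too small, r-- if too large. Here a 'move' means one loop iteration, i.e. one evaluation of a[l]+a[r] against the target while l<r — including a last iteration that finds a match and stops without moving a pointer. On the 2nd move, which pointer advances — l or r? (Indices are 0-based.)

l

l=0 r=8: -8+38=30 <59, l++
l=1 r=8: -2+38=36 <59, l++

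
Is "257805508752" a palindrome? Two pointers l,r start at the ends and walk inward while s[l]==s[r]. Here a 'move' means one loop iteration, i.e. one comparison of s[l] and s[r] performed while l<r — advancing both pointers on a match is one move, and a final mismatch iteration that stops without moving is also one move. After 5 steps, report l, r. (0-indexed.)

l=5, r=6

l=0 r=11: '2'=='2', l++,r--
l=1 r=10: '5'=='5', l++,r--
l=2 r=9: '7'=='7', l++,r--
l=3 r=8: '8'=='8', l++,r--
l=4 r=7: '0'=='0', l++,r--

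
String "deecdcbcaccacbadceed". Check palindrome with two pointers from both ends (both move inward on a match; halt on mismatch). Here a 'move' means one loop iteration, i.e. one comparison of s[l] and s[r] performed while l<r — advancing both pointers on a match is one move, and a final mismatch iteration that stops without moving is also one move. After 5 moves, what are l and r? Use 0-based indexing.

l=5, r=14

[0,19] 'd'=='d' → l++,r--
[1,18] 'e'=='e' → l++,r--
[2,17] 'e'=='e' → l++,r--
[3,16] 'c'=='c' → l++,r--
[4,15] 'd'=='d' → l++,r--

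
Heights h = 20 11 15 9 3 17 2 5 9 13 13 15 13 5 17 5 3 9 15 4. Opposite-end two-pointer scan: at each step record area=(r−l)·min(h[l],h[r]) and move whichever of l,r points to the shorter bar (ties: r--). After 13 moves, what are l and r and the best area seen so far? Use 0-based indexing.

l=0 r=19: min(20,4)*19=76 best=76 *, r--
l=0 r=18: min(20,15)*18=270 best=270 *, r--
l=0 r=17: min(20,9)*17=153 best=270, r--
l=0 r=16: min(20,3)*16=48 best=270, r--
l=0 r=15: min(20,5)*15=75 best=270, r--
l=0 r=14: min(20,17)*14=238 best=270, r--
l=0 r=13: min(20,5)*13=65 best=270, r--
l=0 r=12: min(20,13)*12=156 best=270, r--
l=0 r=11: min(20,15)*11=165 best=270, r--
l=0 r=10: min(20,13)*10=130 best=270, r--
l=0 r=9: min(20,13)*9=117 best=270, r--
l=0 r=8: min(20,9)*8=72 best=270, r--
l=0 r=7: min(20,5)*7=35 best=270, r--

l=0, r=6, best area=270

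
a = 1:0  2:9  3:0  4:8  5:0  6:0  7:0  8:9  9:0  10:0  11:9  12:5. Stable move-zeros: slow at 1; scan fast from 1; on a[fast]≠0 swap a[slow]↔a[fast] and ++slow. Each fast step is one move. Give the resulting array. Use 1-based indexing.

[9, 8, 9, 9, 5, 0, 0, 0, 0, 0, 0, 0]

(s=1,f=1) a[fast]=0 → fast++
(s=1,f=2) a[fast]=9≠0 swap→a[1]=9 → slow++,fast++
(s=2,f=3) a[fast]=0 → fast++
(s=2,f=4) a[fast]=8≠0 swap→a[2]=8 → slow++,fast++
(s=3,f=5) a[fast]=0 → fast++
(s=3,f=6) a[fast]=0 → fast++
(s=3,f=7) a[fast]=0 → fast++
(s=3,f=8) a[fast]=9≠0 swap→a[3]=9 → slow++,fast++
(s=4,f=9) a[fast]=0 → fast++
(s=4,f=10) a[fast]=0 → fast++
(s=4,f=11) a[fast]=9≠0 swap→a[4]=9 → slow++,fast++
(s=5,f=12) a[fast]=5≠0 swap→a[5]=5 → slow++,fast++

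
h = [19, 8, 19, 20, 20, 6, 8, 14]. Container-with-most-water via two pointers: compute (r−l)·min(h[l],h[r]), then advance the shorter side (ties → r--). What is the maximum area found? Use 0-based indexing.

[0,7] min(19,14)*7=98 best=98 * → r--
[0,6] min(19,8)*6=48 best=98 → r--
[0,5] min(19,6)*5=30 best=98 → r--
[0,4] min(19,20)*4=76 best=98 → l++
[1,4] min(8,20)*3=24 best=98 → l++
[2,4] min(19,20)*2=38 best=98 → l++
[3,4] min(20,20)*1=20 best=98 → r--

max area = 98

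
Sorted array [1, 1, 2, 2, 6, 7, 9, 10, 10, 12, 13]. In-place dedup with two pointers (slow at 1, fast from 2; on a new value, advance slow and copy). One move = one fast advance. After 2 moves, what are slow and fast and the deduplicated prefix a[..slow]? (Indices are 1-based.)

slow=1 fast=2: a[fast]=1=a[slow] dup, fast++
slow=1 fast=3: a[fast]=2≠a[slow]=1 write a[2]=2, slow++,fast++

slow=2, fast=4, prefix=[1, 2]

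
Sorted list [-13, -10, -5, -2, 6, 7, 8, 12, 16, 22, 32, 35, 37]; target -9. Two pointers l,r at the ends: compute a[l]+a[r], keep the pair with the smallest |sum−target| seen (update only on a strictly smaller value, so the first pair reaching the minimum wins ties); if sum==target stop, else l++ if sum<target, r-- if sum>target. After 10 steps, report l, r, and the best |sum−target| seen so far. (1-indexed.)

l=2, r=4, best |Δ|=2

[1,13] -13+37=24 d=33 * → r--
[1,12] -13+35=22 d=31 * → r--
[1,11] -13+32=19 d=28 * → r--
[1,10] -13+22=9 d=18 * → r--
[1,9] -13+16=3 d=12 * → r--
[1,8] -13+12=-1 d=8 * → r--
[1,7] -13+8=-5 d=4 * → r--
[1,6] -13+7=-6 d=3 * → r--
[1,5] -13+6=-7 d=2 * → r--
[1,4] -13+-2=-15 d=6 → l++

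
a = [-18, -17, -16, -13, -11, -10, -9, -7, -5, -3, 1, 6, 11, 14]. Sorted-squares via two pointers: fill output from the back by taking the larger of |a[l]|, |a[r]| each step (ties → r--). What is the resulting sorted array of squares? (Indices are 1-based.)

[1, 9, 25, 36, 49, 81, 100, 121, 121, 169, 196, 256, 289, 324]

[1,14] |-18|>|14| out[14]=324 → l++
[2,14] |-17|>|14| out[13]=289 → l++
[3,14] |-16|>|14| out[12]=256 → l++
[4,14] |-13|<=|14| out[11]=196 → r--
[4,13] |-13|>|11| out[10]=169 → l++
[5,13] |-11|<=|11| out[9]=121 → r--
[5,12] |-11|>|6| out[8]=121 → l++
[6,12] |-10|>|6| out[7]=100 → l++
[7,12] |-9|>|6| out[6]=81 → l++
[8,12] |-7|>|6| out[5]=49 → l++
[9,12] |-5|<=|6| out[4]=36 → r--
[9,11] |-5|>|1| out[3]=25 → l++
[10,11] |-3|>|1| out[2]=9 → l++
[11,11] |1|<=|1| out[1]=1 → r--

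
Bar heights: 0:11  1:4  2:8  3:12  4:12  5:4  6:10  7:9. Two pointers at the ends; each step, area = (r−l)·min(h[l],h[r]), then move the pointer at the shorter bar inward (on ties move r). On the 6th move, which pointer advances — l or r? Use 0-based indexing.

l=0 r=7: min(11,9)*7=63 best=63 *, r--
l=0 r=6: min(11,10)*6=60 best=63, r--
l=0 r=5: min(11,4)*5=20 best=63, r--
l=0 r=4: min(11,12)*4=44 best=63, l++
l=1 r=4: min(4,12)*3=12 best=63, l++
l=2 r=4: min(8,12)*2=16 best=63, l++

l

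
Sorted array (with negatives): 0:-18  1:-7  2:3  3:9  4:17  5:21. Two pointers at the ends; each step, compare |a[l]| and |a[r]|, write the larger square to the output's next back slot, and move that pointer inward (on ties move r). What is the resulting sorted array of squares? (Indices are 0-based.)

[9, 49, 81, 289, 324, 441]

l=0 r=5: |-18|<=|21| out[5]=441, r--
l=0 r=4: |-18|>|17| out[4]=324, l++
l=1 r=4: |-7|<=|17| out[3]=289, r--
l=1 r=3: |-7|<=|9| out[2]=81, r--
l=1 r=2: |-7|>|3| out[1]=49, l++
l=2 r=2: |3|<=|3| out[0]=9, r--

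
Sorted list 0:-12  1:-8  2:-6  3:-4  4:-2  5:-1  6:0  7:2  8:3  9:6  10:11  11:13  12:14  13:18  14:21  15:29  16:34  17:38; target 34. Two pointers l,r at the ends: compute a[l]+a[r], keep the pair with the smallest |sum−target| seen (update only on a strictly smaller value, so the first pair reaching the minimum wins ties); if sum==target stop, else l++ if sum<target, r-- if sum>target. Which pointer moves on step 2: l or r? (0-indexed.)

l

[0,17] -12+38=26 d=8 * → l++
[1,17] -8+38=30 d=4 * → l++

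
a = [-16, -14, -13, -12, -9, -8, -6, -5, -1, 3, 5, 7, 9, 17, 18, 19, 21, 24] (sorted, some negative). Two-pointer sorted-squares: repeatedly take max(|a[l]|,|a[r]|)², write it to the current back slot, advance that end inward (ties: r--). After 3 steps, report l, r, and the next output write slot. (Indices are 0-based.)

[0,17] |-16|<=|24| out[17]=576 → r--
[0,16] |-16|<=|21| out[16]=441 → r--
[0,15] |-16|<=|19| out[15]=361 → r--

l=0, r=14, next write slot=14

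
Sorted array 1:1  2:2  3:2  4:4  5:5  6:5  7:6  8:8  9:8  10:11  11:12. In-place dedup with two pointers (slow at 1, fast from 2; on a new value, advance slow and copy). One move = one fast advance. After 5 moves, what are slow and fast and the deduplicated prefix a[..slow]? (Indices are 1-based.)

slow=1 fast=2: a[fast]=2≠a[slow]=1 write a[2]=2, slow++,fast++
slow=2 fast=3: a[fast]=2=a[slow] dup, fast++
slow=2 fast=4: a[fast]=4≠a[slow]=2 write a[3]=4, slow++,fast++
slow=3 fast=5: a[fast]=5≠a[slow]=4 write a[4]=5, slow++,fast++
slow=4 fast=6: a[fast]=5=a[slow] dup, fast++

slow=4, fast=7, prefix=[1, 2, 4, 5]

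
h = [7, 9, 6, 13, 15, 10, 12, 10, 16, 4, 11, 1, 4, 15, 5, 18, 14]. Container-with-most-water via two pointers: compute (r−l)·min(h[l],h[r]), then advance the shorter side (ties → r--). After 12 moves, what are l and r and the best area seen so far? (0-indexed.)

l=11, r=15, best area=169

l=0 r=16: min(7,14)*16=112 best=112 *, l++
l=1 r=16: min(9,14)*15=135 best=135 *, l++
l=2 r=16: min(6,14)*14=84 best=135, l++
l=3 r=16: min(13,14)*13=169 best=169 *, l++
l=4 r=16: min(15,14)*12=168 best=169, r--
l=4 r=15: min(15,18)*11=165 best=169, l++
l=5 r=15: min(10,18)*10=100 best=169, l++
l=6 r=15: min(12,18)*9=108 best=169, l++
l=7 r=15: min(10,18)*8=80 best=169, l++
l=8 r=15: min(16,18)*7=112 best=169, l++
l=9 r=15: min(4,18)*6=24 best=169, l++
l=10 r=15: min(11,18)*5=55 best=169, l++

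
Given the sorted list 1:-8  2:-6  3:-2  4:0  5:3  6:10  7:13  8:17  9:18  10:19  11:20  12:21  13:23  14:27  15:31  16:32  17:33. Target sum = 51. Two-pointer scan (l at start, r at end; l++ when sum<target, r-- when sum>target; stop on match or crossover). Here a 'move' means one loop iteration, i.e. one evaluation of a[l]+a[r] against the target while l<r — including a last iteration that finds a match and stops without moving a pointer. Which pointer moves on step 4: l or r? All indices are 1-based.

l=1 r=17: -8+33=25 <51, l++
l=2 r=17: -6+33=27 <51, l++
l=3 r=17: -2+33=31 <51, l++
l=4 r=17: 0+33=33 <51, l++

l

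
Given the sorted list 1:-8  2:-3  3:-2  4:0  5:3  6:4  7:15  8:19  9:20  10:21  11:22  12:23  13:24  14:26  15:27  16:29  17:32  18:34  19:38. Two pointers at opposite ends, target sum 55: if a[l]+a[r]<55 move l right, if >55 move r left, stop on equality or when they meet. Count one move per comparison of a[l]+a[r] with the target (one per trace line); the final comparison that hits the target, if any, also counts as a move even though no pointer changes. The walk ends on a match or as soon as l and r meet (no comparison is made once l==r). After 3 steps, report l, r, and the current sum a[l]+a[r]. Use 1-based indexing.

l=1 r=19: -8+38=30 <55, l++
l=2 r=19: -3+38=35 <55, l++
l=3 r=19: -2+38=36 <55, l++

l=4, r=19, sum=38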